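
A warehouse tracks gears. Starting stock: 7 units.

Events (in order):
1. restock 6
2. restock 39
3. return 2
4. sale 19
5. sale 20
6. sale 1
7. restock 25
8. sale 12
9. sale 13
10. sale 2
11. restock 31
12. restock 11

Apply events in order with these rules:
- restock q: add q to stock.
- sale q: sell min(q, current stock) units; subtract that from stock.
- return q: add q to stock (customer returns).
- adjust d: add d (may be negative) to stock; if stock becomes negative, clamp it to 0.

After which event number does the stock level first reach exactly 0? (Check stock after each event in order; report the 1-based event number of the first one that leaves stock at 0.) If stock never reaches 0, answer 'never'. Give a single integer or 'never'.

Processing events:
Start: stock = 7
  Event 1 (restock 6): 7 + 6 = 13
  Event 2 (restock 39): 13 + 39 = 52
  Event 3 (return 2): 52 + 2 = 54
  Event 4 (sale 19): sell min(19,54)=19. stock: 54 - 19 = 35. total_sold = 19
  Event 5 (sale 20): sell min(20,35)=20. stock: 35 - 20 = 15. total_sold = 39
  Event 6 (sale 1): sell min(1,15)=1. stock: 15 - 1 = 14. total_sold = 40
  Event 7 (restock 25): 14 + 25 = 39
  Event 8 (sale 12): sell min(12,39)=12. stock: 39 - 12 = 27. total_sold = 52
  Event 9 (sale 13): sell min(13,27)=13. stock: 27 - 13 = 14. total_sold = 65
  Event 10 (sale 2): sell min(2,14)=2. stock: 14 - 2 = 12. total_sold = 67
  Event 11 (restock 31): 12 + 31 = 43
  Event 12 (restock 11): 43 + 11 = 54
Final: stock = 54, total_sold = 67

Stock never reaches 0.

Answer: never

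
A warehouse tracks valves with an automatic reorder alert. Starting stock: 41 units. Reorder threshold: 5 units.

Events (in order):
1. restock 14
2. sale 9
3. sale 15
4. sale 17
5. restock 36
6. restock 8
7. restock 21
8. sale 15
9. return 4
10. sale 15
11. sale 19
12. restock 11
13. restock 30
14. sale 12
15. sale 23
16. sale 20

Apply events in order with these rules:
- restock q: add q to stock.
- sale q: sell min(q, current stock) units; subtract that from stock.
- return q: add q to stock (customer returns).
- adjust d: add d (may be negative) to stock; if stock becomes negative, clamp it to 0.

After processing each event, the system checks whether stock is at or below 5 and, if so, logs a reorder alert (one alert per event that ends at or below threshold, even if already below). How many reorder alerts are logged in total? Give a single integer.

Processing events:
Start: stock = 41
  Event 1 (restock 14): 41 + 14 = 55
  Event 2 (sale 9): sell min(9,55)=9. stock: 55 - 9 = 46. total_sold = 9
  Event 3 (sale 15): sell min(15,46)=15. stock: 46 - 15 = 31. total_sold = 24
  Event 4 (sale 17): sell min(17,31)=17. stock: 31 - 17 = 14. total_sold = 41
  Event 5 (restock 36): 14 + 36 = 50
  Event 6 (restock 8): 50 + 8 = 58
  Event 7 (restock 21): 58 + 21 = 79
  Event 8 (sale 15): sell min(15,79)=15. stock: 79 - 15 = 64. total_sold = 56
  Event 9 (return 4): 64 + 4 = 68
  Event 10 (sale 15): sell min(15,68)=15. stock: 68 - 15 = 53. total_sold = 71
  Event 11 (sale 19): sell min(19,53)=19. stock: 53 - 19 = 34. total_sold = 90
  Event 12 (restock 11): 34 + 11 = 45
  Event 13 (restock 30): 45 + 30 = 75
  Event 14 (sale 12): sell min(12,75)=12. stock: 75 - 12 = 63. total_sold = 102
  Event 15 (sale 23): sell min(23,63)=23. stock: 63 - 23 = 40. total_sold = 125
  Event 16 (sale 20): sell min(20,40)=20. stock: 40 - 20 = 20. total_sold = 145
Final: stock = 20, total_sold = 145

Checking against threshold 5:
  After event 1: stock=55 > 5
  After event 2: stock=46 > 5
  After event 3: stock=31 > 5
  After event 4: stock=14 > 5
  After event 5: stock=50 > 5
  After event 6: stock=58 > 5
  After event 7: stock=79 > 5
  After event 8: stock=64 > 5
  After event 9: stock=68 > 5
  After event 10: stock=53 > 5
  After event 11: stock=34 > 5
  After event 12: stock=45 > 5
  After event 13: stock=75 > 5
  After event 14: stock=63 > 5
  After event 15: stock=40 > 5
  After event 16: stock=20 > 5
Alert events: []. Count = 0

Answer: 0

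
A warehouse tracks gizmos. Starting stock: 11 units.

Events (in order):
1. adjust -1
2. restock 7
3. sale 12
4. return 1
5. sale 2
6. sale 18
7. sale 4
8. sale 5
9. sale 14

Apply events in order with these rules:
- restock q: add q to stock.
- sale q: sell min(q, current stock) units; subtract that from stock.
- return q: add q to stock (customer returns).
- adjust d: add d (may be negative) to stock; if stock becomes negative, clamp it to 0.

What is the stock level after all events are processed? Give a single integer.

Answer: 0

Derivation:
Processing events:
Start: stock = 11
  Event 1 (adjust -1): 11 + -1 = 10
  Event 2 (restock 7): 10 + 7 = 17
  Event 3 (sale 12): sell min(12,17)=12. stock: 17 - 12 = 5. total_sold = 12
  Event 4 (return 1): 5 + 1 = 6
  Event 5 (sale 2): sell min(2,6)=2. stock: 6 - 2 = 4. total_sold = 14
  Event 6 (sale 18): sell min(18,4)=4. stock: 4 - 4 = 0. total_sold = 18
  Event 7 (sale 4): sell min(4,0)=0. stock: 0 - 0 = 0. total_sold = 18
  Event 8 (sale 5): sell min(5,0)=0. stock: 0 - 0 = 0. total_sold = 18
  Event 9 (sale 14): sell min(14,0)=0. stock: 0 - 0 = 0. total_sold = 18
Final: stock = 0, total_sold = 18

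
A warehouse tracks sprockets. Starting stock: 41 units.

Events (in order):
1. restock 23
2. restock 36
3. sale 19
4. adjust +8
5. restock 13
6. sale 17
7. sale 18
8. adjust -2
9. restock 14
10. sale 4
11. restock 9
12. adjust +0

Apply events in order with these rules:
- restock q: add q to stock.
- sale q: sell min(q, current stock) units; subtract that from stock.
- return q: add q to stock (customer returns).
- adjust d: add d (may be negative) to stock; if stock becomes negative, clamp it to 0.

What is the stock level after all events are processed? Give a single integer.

Answer: 84

Derivation:
Processing events:
Start: stock = 41
  Event 1 (restock 23): 41 + 23 = 64
  Event 2 (restock 36): 64 + 36 = 100
  Event 3 (sale 19): sell min(19,100)=19. stock: 100 - 19 = 81. total_sold = 19
  Event 4 (adjust +8): 81 + 8 = 89
  Event 5 (restock 13): 89 + 13 = 102
  Event 6 (sale 17): sell min(17,102)=17. stock: 102 - 17 = 85. total_sold = 36
  Event 7 (sale 18): sell min(18,85)=18. stock: 85 - 18 = 67. total_sold = 54
  Event 8 (adjust -2): 67 + -2 = 65
  Event 9 (restock 14): 65 + 14 = 79
  Event 10 (sale 4): sell min(4,79)=4. stock: 79 - 4 = 75. total_sold = 58
  Event 11 (restock 9): 75 + 9 = 84
  Event 12 (adjust +0): 84 + 0 = 84
Final: stock = 84, total_sold = 58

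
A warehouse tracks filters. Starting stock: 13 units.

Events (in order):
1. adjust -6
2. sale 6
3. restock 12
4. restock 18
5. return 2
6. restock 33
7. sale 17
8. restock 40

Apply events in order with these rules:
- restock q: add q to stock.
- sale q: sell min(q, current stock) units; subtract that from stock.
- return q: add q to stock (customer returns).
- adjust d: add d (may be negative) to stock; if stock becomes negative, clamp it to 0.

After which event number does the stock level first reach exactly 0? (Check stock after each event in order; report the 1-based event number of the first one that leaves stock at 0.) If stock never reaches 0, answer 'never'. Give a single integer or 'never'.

Answer: never

Derivation:
Processing events:
Start: stock = 13
  Event 1 (adjust -6): 13 + -6 = 7
  Event 2 (sale 6): sell min(6,7)=6. stock: 7 - 6 = 1. total_sold = 6
  Event 3 (restock 12): 1 + 12 = 13
  Event 4 (restock 18): 13 + 18 = 31
  Event 5 (return 2): 31 + 2 = 33
  Event 6 (restock 33): 33 + 33 = 66
  Event 7 (sale 17): sell min(17,66)=17. stock: 66 - 17 = 49. total_sold = 23
  Event 8 (restock 40): 49 + 40 = 89
Final: stock = 89, total_sold = 23

Stock never reaches 0.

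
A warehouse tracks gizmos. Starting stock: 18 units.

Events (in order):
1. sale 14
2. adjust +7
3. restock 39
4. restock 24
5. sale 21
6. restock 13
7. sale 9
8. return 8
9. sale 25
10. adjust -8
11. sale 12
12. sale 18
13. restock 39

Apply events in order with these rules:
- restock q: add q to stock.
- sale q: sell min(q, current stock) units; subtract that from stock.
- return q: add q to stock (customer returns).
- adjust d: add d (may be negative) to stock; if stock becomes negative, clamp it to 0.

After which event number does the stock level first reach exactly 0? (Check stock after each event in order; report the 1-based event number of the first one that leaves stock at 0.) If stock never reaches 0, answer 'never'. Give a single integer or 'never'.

Processing events:
Start: stock = 18
  Event 1 (sale 14): sell min(14,18)=14. stock: 18 - 14 = 4. total_sold = 14
  Event 2 (adjust +7): 4 + 7 = 11
  Event 3 (restock 39): 11 + 39 = 50
  Event 4 (restock 24): 50 + 24 = 74
  Event 5 (sale 21): sell min(21,74)=21. stock: 74 - 21 = 53. total_sold = 35
  Event 6 (restock 13): 53 + 13 = 66
  Event 7 (sale 9): sell min(9,66)=9. stock: 66 - 9 = 57. total_sold = 44
  Event 8 (return 8): 57 + 8 = 65
  Event 9 (sale 25): sell min(25,65)=25. stock: 65 - 25 = 40. total_sold = 69
  Event 10 (adjust -8): 40 + -8 = 32
  Event 11 (sale 12): sell min(12,32)=12. stock: 32 - 12 = 20. total_sold = 81
  Event 12 (sale 18): sell min(18,20)=18. stock: 20 - 18 = 2. total_sold = 99
  Event 13 (restock 39): 2 + 39 = 41
Final: stock = 41, total_sold = 99

Stock never reaches 0.

Answer: never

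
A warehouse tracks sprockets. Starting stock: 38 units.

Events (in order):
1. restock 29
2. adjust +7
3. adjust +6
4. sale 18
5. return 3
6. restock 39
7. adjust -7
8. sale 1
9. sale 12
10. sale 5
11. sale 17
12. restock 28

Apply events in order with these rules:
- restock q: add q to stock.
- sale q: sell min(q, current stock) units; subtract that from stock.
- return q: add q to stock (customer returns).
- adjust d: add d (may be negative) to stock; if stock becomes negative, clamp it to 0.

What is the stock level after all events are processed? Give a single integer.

Processing events:
Start: stock = 38
  Event 1 (restock 29): 38 + 29 = 67
  Event 2 (adjust +7): 67 + 7 = 74
  Event 3 (adjust +6): 74 + 6 = 80
  Event 4 (sale 18): sell min(18,80)=18. stock: 80 - 18 = 62. total_sold = 18
  Event 5 (return 3): 62 + 3 = 65
  Event 6 (restock 39): 65 + 39 = 104
  Event 7 (adjust -7): 104 + -7 = 97
  Event 8 (sale 1): sell min(1,97)=1. stock: 97 - 1 = 96. total_sold = 19
  Event 9 (sale 12): sell min(12,96)=12. stock: 96 - 12 = 84. total_sold = 31
  Event 10 (sale 5): sell min(5,84)=5. stock: 84 - 5 = 79. total_sold = 36
  Event 11 (sale 17): sell min(17,79)=17. stock: 79 - 17 = 62. total_sold = 53
  Event 12 (restock 28): 62 + 28 = 90
Final: stock = 90, total_sold = 53

Answer: 90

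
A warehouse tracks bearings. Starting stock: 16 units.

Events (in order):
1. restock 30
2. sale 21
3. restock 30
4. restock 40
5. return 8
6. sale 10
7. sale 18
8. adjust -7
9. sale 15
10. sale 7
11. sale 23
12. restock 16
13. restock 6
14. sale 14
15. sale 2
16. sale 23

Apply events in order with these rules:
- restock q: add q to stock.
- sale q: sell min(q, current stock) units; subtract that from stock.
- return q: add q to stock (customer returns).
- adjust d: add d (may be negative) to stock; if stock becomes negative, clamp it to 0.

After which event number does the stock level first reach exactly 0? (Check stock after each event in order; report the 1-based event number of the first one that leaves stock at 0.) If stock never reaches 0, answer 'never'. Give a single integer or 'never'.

Answer: never

Derivation:
Processing events:
Start: stock = 16
  Event 1 (restock 30): 16 + 30 = 46
  Event 2 (sale 21): sell min(21,46)=21. stock: 46 - 21 = 25. total_sold = 21
  Event 3 (restock 30): 25 + 30 = 55
  Event 4 (restock 40): 55 + 40 = 95
  Event 5 (return 8): 95 + 8 = 103
  Event 6 (sale 10): sell min(10,103)=10. stock: 103 - 10 = 93. total_sold = 31
  Event 7 (sale 18): sell min(18,93)=18. stock: 93 - 18 = 75. total_sold = 49
  Event 8 (adjust -7): 75 + -7 = 68
  Event 9 (sale 15): sell min(15,68)=15. stock: 68 - 15 = 53. total_sold = 64
  Event 10 (sale 7): sell min(7,53)=7. stock: 53 - 7 = 46. total_sold = 71
  Event 11 (sale 23): sell min(23,46)=23. stock: 46 - 23 = 23. total_sold = 94
  Event 12 (restock 16): 23 + 16 = 39
  Event 13 (restock 6): 39 + 6 = 45
  Event 14 (sale 14): sell min(14,45)=14. stock: 45 - 14 = 31. total_sold = 108
  Event 15 (sale 2): sell min(2,31)=2. stock: 31 - 2 = 29. total_sold = 110
  Event 16 (sale 23): sell min(23,29)=23. stock: 29 - 23 = 6. total_sold = 133
Final: stock = 6, total_sold = 133

Stock never reaches 0.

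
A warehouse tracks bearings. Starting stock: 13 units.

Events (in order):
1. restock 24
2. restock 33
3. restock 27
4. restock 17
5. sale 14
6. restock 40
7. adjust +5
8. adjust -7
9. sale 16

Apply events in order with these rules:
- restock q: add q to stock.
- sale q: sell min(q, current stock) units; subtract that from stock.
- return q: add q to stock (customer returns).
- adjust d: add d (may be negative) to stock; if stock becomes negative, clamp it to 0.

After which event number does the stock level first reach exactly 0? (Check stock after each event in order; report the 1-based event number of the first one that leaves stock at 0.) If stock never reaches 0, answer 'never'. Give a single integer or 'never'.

Processing events:
Start: stock = 13
  Event 1 (restock 24): 13 + 24 = 37
  Event 2 (restock 33): 37 + 33 = 70
  Event 3 (restock 27): 70 + 27 = 97
  Event 4 (restock 17): 97 + 17 = 114
  Event 5 (sale 14): sell min(14,114)=14. stock: 114 - 14 = 100. total_sold = 14
  Event 6 (restock 40): 100 + 40 = 140
  Event 7 (adjust +5): 140 + 5 = 145
  Event 8 (adjust -7): 145 + -7 = 138
  Event 9 (sale 16): sell min(16,138)=16. stock: 138 - 16 = 122. total_sold = 30
Final: stock = 122, total_sold = 30

Stock never reaches 0.

Answer: never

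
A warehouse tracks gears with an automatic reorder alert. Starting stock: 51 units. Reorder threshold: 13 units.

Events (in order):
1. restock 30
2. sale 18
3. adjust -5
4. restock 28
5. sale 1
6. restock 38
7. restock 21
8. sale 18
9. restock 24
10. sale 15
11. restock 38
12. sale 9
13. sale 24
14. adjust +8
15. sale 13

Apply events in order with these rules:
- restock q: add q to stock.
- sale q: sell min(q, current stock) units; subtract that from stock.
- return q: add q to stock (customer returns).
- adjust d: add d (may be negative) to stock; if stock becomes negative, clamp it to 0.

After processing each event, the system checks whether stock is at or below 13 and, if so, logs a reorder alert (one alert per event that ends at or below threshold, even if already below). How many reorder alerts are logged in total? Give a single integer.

Answer: 0

Derivation:
Processing events:
Start: stock = 51
  Event 1 (restock 30): 51 + 30 = 81
  Event 2 (sale 18): sell min(18,81)=18. stock: 81 - 18 = 63. total_sold = 18
  Event 3 (adjust -5): 63 + -5 = 58
  Event 4 (restock 28): 58 + 28 = 86
  Event 5 (sale 1): sell min(1,86)=1. stock: 86 - 1 = 85. total_sold = 19
  Event 6 (restock 38): 85 + 38 = 123
  Event 7 (restock 21): 123 + 21 = 144
  Event 8 (sale 18): sell min(18,144)=18. stock: 144 - 18 = 126. total_sold = 37
  Event 9 (restock 24): 126 + 24 = 150
  Event 10 (sale 15): sell min(15,150)=15. stock: 150 - 15 = 135. total_sold = 52
  Event 11 (restock 38): 135 + 38 = 173
  Event 12 (sale 9): sell min(9,173)=9. stock: 173 - 9 = 164. total_sold = 61
  Event 13 (sale 24): sell min(24,164)=24. stock: 164 - 24 = 140. total_sold = 85
  Event 14 (adjust +8): 140 + 8 = 148
  Event 15 (sale 13): sell min(13,148)=13. stock: 148 - 13 = 135. total_sold = 98
Final: stock = 135, total_sold = 98

Checking against threshold 13:
  After event 1: stock=81 > 13
  After event 2: stock=63 > 13
  After event 3: stock=58 > 13
  After event 4: stock=86 > 13
  After event 5: stock=85 > 13
  After event 6: stock=123 > 13
  After event 7: stock=144 > 13
  After event 8: stock=126 > 13
  After event 9: stock=150 > 13
  After event 10: stock=135 > 13
  After event 11: stock=173 > 13
  After event 12: stock=164 > 13
  After event 13: stock=140 > 13
  After event 14: stock=148 > 13
  After event 15: stock=135 > 13
Alert events: []. Count = 0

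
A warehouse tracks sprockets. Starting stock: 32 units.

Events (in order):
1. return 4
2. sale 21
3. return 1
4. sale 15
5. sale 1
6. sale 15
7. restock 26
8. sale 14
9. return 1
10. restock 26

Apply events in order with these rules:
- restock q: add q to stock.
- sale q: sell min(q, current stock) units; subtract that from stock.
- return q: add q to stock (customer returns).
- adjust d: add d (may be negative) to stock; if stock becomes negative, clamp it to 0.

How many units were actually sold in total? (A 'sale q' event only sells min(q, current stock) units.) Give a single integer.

Processing events:
Start: stock = 32
  Event 1 (return 4): 32 + 4 = 36
  Event 2 (sale 21): sell min(21,36)=21. stock: 36 - 21 = 15. total_sold = 21
  Event 3 (return 1): 15 + 1 = 16
  Event 4 (sale 15): sell min(15,16)=15. stock: 16 - 15 = 1. total_sold = 36
  Event 5 (sale 1): sell min(1,1)=1. stock: 1 - 1 = 0. total_sold = 37
  Event 6 (sale 15): sell min(15,0)=0. stock: 0 - 0 = 0. total_sold = 37
  Event 7 (restock 26): 0 + 26 = 26
  Event 8 (sale 14): sell min(14,26)=14. stock: 26 - 14 = 12. total_sold = 51
  Event 9 (return 1): 12 + 1 = 13
  Event 10 (restock 26): 13 + 26 = 39
Final: stock = 39, total_sold = 51

Answer: 51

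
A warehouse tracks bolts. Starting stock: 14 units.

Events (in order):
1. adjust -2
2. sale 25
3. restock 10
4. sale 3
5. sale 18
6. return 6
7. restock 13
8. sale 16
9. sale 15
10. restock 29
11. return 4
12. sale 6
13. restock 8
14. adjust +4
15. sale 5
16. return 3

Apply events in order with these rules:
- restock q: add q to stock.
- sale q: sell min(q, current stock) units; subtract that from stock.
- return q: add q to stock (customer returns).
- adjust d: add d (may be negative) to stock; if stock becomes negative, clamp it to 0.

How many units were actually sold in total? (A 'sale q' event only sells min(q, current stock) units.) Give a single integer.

Answer: 52

Derivation:
Processing events:
Start: stock = 14
  Event 1 (adjust -2): 14 + -2 = 12
  Event 2 (sale 25): sell min(25,12)=12. stock: 12 - 12 = 0. total_sold = 12
  Event 3 (restock 10): 0 + 10 = 10
  Event 4 (sale 3): sell min(3,10)=3. stock: 10 - 3 = 7. total_sold = 15
  Event 5 (sale 18): sell min(18,7)=7. stock: 7 - 7 = 0. total_sold = 22
  Event 6 (return 6): 0 + 6 = 6
  Event 7 (restock 13): 6 + 13 = 19
  Event 8 (sale 16): sell min(16,19)=16. stock: 19 - 16 = 3. total_sold = 38
  Event 9 (sale 15): sell min(15,3)=3. stock: 3 - 3 = 0. total_sold = 41
  Event 10 (restock 29): 0 + 29 = 29
  Event 11 (return 4): 29 + 4 = 33
  Event 12 (sale 6): sell min(6,33)=6. stock: 33 - 6 = 27. total_sold = 47
  Event 13 (restock 8): 27 + 8 = 35
  Event 14 (adjust +4): 35 + 4 = 39
  Event 15 (sale 5): sell min(5,39)=5. stock: 39 - 5 = 34. total_sold = 52
  Event 16 (return 3): 34 + 3 = 37
Final: stock = 37, total_sold = 52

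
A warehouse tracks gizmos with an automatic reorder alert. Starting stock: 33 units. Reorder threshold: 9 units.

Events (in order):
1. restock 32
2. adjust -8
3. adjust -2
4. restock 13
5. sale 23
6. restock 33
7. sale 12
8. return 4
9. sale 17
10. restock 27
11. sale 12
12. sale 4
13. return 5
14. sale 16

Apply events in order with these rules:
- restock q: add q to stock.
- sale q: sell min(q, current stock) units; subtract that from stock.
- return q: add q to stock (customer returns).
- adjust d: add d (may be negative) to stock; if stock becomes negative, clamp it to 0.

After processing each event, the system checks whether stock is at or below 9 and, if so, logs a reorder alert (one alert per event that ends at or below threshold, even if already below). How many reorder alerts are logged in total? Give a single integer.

Answer: 0

Derivation:
Processing events:
Start: stock = 33
  Event 1 (restock 32): 33 + 32 = 65
  Event 2 (adjust -8): 65 + -8 = 57
  Event 3 (adjust -2): 57 + -2 = 55
  Event 4 (restock 13): 55 + 13 = 68
  Event 5 (sale 23): sell min(23,68)=23. stock: 68 - 23 = 45. total_sold = 23
  Event 6 (restock 33): 45 + 33 = 78
  Event 7 (sale 12): sell min(12,78)=12. stock: 78 - 12 = 66. total_sold = 35
  Event 8 (return 4): 66 + 4 = 70
  Event 9 (sale 17): sell min(17,70)=17. stock: 70 - 17 = 53. total_sold = 52
  Event 10 (restock 27): 53 + 27 = 80
  Event 11 (sale 12): sell min(12,80)=12. stock: 80 - 12 = 68. total_sold = 64
  Event 12 (sale 4): sell min(4,68)=4. stock: 68 - 4 = 64. total_sold = 68
  Event 13 (return 5): 64 + 5 = 69
  Event 14 (sale 16): sell min(16,69)=16. stock: 69 - 16 = 53. total_sold = 84
Final: stock = 53, total_sold = 84

Checking against threshold 9:
  After event 1: stock=65 > 9
  After event 2: stock=57 > 9
  After event 3: stock=55 > 9
  After event 4: stock=68 > 9
  After event 5: stock=45 > 9
  After event 6: stock=78 > 9
  After event 7: stock=66 > 9
  After event 8: stock=70 > 9
  After event 9: stock=53 > 9
  After event 10: stock=80 > 9
  After event 11: stock=68 > 9
  After event 12: stock=64 > 9
  After event 13: stock=69 > 9
  After event 14: stock=53 > 9
Alert events: []. Count = 0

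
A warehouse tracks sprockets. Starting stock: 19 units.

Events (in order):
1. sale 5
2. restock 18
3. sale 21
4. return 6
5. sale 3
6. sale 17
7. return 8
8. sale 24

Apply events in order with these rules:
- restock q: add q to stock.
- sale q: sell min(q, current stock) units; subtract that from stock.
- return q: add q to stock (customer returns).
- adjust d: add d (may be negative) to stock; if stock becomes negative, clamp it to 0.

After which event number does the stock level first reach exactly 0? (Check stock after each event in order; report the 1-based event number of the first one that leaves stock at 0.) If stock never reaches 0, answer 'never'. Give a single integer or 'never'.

Answer: 6

Derivation:
Processing events:
Start: stock = 19
  Event 1 (sale 5): sell min(5,19)=5. stock: 19 - 5 = 14. total_sold = 5
  Event 2 (restock 18): 14 + 18 = 32
  Event 3 (sale 21): sell min(21,32)=21. stock: 32 - 21 = 11. total_sold = 26
  Event 4 (return 6): 11 + 6 = 17
  Event 5 (sale 3): sell min(3,17)=3. stock: 17 - 3 = 14. total_sold = 29
  Event 6 (sale 17): sell min(17,14)=14. stock: 14 - 14 = 0. total_sold = 43
  Event 7 (return 8): 0 + 8 = 8
  Event 8 (sale 24): sell min(24,8)=8. stock: 8 - 8 = 0. total_sold = 51
Final: stock = 0, total_sold = 51

First zero at event 6.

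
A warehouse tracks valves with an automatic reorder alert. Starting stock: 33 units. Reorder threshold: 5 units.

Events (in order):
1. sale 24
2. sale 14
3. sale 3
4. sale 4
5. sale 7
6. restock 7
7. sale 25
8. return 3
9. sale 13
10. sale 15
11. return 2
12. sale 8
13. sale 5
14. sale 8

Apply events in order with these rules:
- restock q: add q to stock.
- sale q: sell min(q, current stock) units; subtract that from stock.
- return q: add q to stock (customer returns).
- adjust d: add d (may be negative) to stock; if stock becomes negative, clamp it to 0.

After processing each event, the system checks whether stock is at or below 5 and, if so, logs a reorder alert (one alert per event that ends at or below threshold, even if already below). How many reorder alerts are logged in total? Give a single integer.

Processing events:
Start: stock = 33
  Event 1 (sale 24): sell min(24,33)=24. stock: 33 - 24 = 9. total_sold = 24
  Event 2 (sale 14): sell min(14,9)=9. stock: 9 - 9 = 0. total_sold = 33
  Event 3 (sale 3): sell min(3,0)=0. stock: 0 - 0 = 0. total_sold = 33
  Event 4 (sale 4): sell min(4,0)=0. stock: 0 - 0 = 0. total_sold = 33
  Event 5 (sale 7): sell min(7,0)=0. stock: 0 - 0 = 0. total_sold = 33
  Event 6 (restock 7): 0 + 7 = 7
  Event 7 (sale 25): sell min(25,7)=7. stock: 7 - 7 = 0. total_sold = 40
  Event 8 (return 3): 0 + 3 = 3
  Event 9 (sale 13): sell min(13,3)=3. stock: 3 - 3 = 0. total_sold = 43
  Event 10 (sale 15): sell min(15,0)=0. stock: 0 - 0 = 0. total_sold = 43
  Event 11 (return 2): 0 + 2 = 2
  Event 12 (sale 8): sell min(8,2)=2. stock: 2 - 2 = 0. total_sold = 45
  Event 13 (sale 5): sell min(5,0)=0. stock: 0 - 0 = 0. total_sold = 45
  Event 14 (sale 8): sell min(8,0)=0. stock: 0 - 0 = 0. total_sold = 45
Final: stock = 0, total_sold = 45

Checking against threshold 5:
  After event 1: stock=9 > 5
  After event 2: stock=0 <= 5 -> ALERT
  After event 3: stock=0 <= 5 -> ALERT
  After event 4: stock=0 <= 5 -> ALERT
  After event 5: stock=0 <= 5 -> ALERT
  After event 6: stock=7 > 5
  After event 7: stock=0 <= 5 -> ALERT
  After event 8: stock=3 <= 5 -> ALERT
  After event 9: stock=0 <= 5 -> ALERT
  After event 10: stock=0 <= 5 -> ALERT
  After event 11: stock=2 <= 5 -> ALERT
  After event 12: stock=0 <= 5 -> ALERT
  After event 13: stock=0 <= 5 -> ALERT
  After event 14: stock=0 <= 5 -> ALERT
Alert events: [2, 3, 4, 5, 7, 8, 9, 10, 11, 12, 13, 14]. Count = 12

Answer: 12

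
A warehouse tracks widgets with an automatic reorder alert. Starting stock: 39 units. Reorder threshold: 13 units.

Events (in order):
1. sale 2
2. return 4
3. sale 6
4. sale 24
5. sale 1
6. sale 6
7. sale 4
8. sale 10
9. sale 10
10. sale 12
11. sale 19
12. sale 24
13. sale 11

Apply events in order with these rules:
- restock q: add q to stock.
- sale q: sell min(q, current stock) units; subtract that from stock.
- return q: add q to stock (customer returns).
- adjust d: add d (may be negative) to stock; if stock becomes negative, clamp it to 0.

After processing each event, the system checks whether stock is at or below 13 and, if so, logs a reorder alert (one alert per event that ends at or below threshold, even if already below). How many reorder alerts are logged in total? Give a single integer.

Answer: 10

Derivation:
Processing events:
Start: stock = 39
  Event 1 (sale 2): sell min(2,39)=2. stock: 39 - 2 = 37. total_sold = 2
  Event 2 (return 4): 37 + 4 = 41
  Event 3 (sale 6): sell min(6,41)=6. stock: 41 - 6 = 35. total_sold = 8
  Event 4 (sale 24): sell min(24,35)=24. stock: 35 - 24 = 11. total_sold = 32
  Event 5 (sale 1): sell min(1,11)=1. stock: 11 - 1 = 10. total_sold = 33
  Event 6 (sale 6): sell min(6,10)=6. stock: 10 - 6 = 4. total_sold = 39
  Event 7 (sale 4): sell min(4,4)=4. stock: 4 - 4 = 0. total_sold = 43
  Event 8 (sale 10): sell min(10,0)=0. stock: 0 - 0 = 0. total_sold = 43
  Event 9 (sale 10): sell min(10,0)=0. stock: 0 - 0 = 0. total_sold = 43
  Event 10 (sale 12): sell min(12,0)=0. stock: 0 - 0 = 0. total_sold = 43
  Event 11 (sale 19): sell min(19,0)=0. stock: 0 - 0 = 0. total_sold = 43
  Event 12 (sale 24): sell min(24,0)=0. stock: 0 - 0 = 0. total_sold = 43
  Event 13 (sale 11): sell min(11,0)=0. stock: 0 - 0 = 0. total_sold = 43
Final: stock = 0, total_sold = 43

Checking against threshold 13:
  After event 1: stock=37 > 13
  After event 2: stock=41 > 13
  After event 3: stock=35 > 13
  After event 4: stock=11 <= 13 -> ALERT
  After event 5: stock=10 <= 13 -> ALERT
  After event 6: stock=4 <= 13 -> ALERT
  After event 7: stock=0 <= 13 -> ALERT
  After event 8: stock=0 <= 13 -> ALERT
  After event 9: stock=0 <= 13 -> ALERT
  After event 10: stock=0 <= 13 -> ALERT
  After event 11: stock=0 <= 13 -> ALERT
  After event 12: stock=0 <= 13 -> ALERT
  After event 13: stock=0 <= 13 -> ALERT
Alert events: [4, 5, 6, 7, 8, 9, 10, 11, 12, 13]. Count = 10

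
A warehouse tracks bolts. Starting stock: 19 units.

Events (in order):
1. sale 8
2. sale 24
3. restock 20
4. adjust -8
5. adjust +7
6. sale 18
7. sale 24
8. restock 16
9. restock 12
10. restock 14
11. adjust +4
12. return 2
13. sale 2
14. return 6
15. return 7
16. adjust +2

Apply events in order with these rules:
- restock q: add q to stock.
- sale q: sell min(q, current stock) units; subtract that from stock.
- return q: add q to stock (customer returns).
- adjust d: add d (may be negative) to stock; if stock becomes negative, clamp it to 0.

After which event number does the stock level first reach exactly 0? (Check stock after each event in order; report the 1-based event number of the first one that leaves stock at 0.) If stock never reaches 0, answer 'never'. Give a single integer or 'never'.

Answer: 2

Derivation:
Processing events:
Start: stock = 19
  Event 1 (sale 8): sell min(8,19)=8. stock: 19 - 8 = 11. total_sold = 8
  Event 2 (sale 24): sell min(24,11)=11. stock: 11 - 11 = 0. total_sold = 19
  Event 3 (restock 20): 0 + 20 = 20
  Event 4 (adjust -8): 20 + -8 = 12
  Event 5 (adjust +7): 12 + 7 = 19
  Event 6 (sale 18): sell min(18,19)=18. stock: 19 - 18 = 1. total_sold = 37
  Event 7 (sale 24): sell min(24,1)=1. stock: 1 - 1 = 0. total_sold = 38
  Event 8 (restock 16): 0 + 16 = 16
  Event 9 (restock 12): 16 + 12 = 28
  Event 10 (restock 14): 28 + 14 = 42
  Event 11 (adjust +4): 42 + 4 = 46
  Event 12 (return 2): 46 + 2 = 48
  Event 13 (sale 2): sell min(2,48)=2. stock: 48 - 2 = 46. total_sold = 40
  Event 14 (return 6): 46 + 6 = 52
  Event 15 (return 7): 52 + 7 = 59
  Event 16 (adjust +2): 59 + 2 = 61
Final: stock = 61, total_sold = 40

First zero at event 2.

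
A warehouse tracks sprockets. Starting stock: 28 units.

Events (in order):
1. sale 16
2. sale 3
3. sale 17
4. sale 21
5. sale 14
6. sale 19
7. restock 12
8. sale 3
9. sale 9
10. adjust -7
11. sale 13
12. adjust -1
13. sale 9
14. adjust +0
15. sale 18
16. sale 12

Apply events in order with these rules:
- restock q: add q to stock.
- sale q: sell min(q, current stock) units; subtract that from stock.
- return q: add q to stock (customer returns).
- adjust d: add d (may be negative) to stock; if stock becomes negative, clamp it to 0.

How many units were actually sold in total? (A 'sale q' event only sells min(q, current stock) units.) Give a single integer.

Answer: 40

Derivation:
Processing events:
Start: stock = 28
  Event 1 (sale 16): sell min(16,28)=16. stock: 28 - 16 = 12. total_sold = 16
  Event 2 (sale 3): sell min(3,12)=3. stock: 12 - 3 = 9. total_sold = 19
  Event 3 (sale 17): sell min(17,9)=9. stock: 9 - 9 = 0. total_sold = 28
  Event 4 (sale 21): sell min(21,0)=0. stock: 0 - 0 = 0. total_sold = 28
  Event 5 (sale 14): sell min(14,0)=0. stock: 0 - 0 = 0. total_sold = 28
  Event 6 (sale 19): sell min(19,0)=0. stock: 0 - 0 = 0. total_sold = 28
  Event 7 (restock 12): 0 + 12 = 12
  Event 8 (sale 3): sell min(3,12)=3. stock: 12 - 3 = 9. total_sold = 31
  Event 9 (sale 9): sell min(9,9)=9. stock: 9 - 9 = 0. total_sold = 40
  Event 10 (adjust -7): 0 + -7 = 0 (clamped to 0)
  Event 11 (sale 13): sell min(13,0)=0. stock: 0 - 0 = 0. total_sold = 40
  Event 12 (adjust -1): 0 + -1 = 0 (clamped to 0)
  Event 13 (sale 9): sell min(9,0)=0. stock: 0 - 0 = 0. total_sold = 40
  Event 14 (adjust +0): 0 + 0 = 0
  Event 15 (sale 18): sell min(18,0)=0. stock: 0 - 0 = 0. total_sold = 40
  Event 16 (sale 12): sell min(12,0)=0. stock: 0 - 0 = 0. total_sold = 40
Final: stock = 0, total_sold = 40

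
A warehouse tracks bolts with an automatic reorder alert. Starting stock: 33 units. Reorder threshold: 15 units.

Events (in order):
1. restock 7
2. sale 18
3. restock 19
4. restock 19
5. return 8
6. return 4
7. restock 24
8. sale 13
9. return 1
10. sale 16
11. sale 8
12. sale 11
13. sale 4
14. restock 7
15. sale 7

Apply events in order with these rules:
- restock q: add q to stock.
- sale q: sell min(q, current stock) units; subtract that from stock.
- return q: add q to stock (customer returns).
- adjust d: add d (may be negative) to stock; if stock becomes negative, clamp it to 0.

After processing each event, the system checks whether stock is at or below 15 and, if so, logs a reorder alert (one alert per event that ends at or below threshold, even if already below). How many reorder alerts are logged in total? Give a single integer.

Processing events:
Start: stock = 33
  Event 1 (restock 7): 33 + 7 = 40
  Event 2 (sale 18): sell min(18,40)=18. stock: 40 - 18 = 22. total_sold = 18
  Event 3 (restock 19): 22 + 19 = 41
  Event 4 (restock 19): 41 + 19 = 60
  Event 5 (return 8): 60 + 8 = 68
  Event 6 (return 4): 68 + 4 = 72
  Event 7 (restock 24): 72 + 24 = 96
  Event 8 (sale 13): sell min(13,96)=13. stock: 96 - 13 = 83. total_sold = 31
  Event 9 (return 1): 83 + 1 = 84
  Event 10 (sale 16): sell min(16,84)=16. stock: 84 - 16 = 68. total_sold = 47
  Event 11 (sale 8): sell min(8,68)=8. stock: 68 - 8 = 60. total_sold = 55
  Event 12 (sale 11): sell min(11,60)=11. stock: 60 - 11 = 49. total_sold = 66
  Event 13 (sale 4): sell min(4,49)=4. stock: 49 - 4 = 45. total_sold = 70
  Event 14 (restock 7): 45 + 7 = 52
  Event 15 (sale 7): sell min(7,52)=7. stock: 52 - 7 = 45. total_sold = 77
Final: stock = 45, total_sold = 77

Checking against threshold 15:
  After event 1: stock=40 > 15
  After event 2: stock=22 > 15
  After event 3: stock=41 > 15
  After event 4: stock=60 > 15
  After event 5: stock=68 > 15
  After event 6: stock=72 > 15
  After event 7: stock=96 > 15
  After event 8: stock=83 > 15
  After event 9: stock=84 > 15
  After event 10: stock=68 > 15
  After event 11: stock=60 > 15
  After event 12: stock=49 > 15
  After event 13: stock=45 > 15
  After event 14: stock=52 > 15
  After event 15: stock=45 > 15
Alert events: []. Count = 0

Answer: 0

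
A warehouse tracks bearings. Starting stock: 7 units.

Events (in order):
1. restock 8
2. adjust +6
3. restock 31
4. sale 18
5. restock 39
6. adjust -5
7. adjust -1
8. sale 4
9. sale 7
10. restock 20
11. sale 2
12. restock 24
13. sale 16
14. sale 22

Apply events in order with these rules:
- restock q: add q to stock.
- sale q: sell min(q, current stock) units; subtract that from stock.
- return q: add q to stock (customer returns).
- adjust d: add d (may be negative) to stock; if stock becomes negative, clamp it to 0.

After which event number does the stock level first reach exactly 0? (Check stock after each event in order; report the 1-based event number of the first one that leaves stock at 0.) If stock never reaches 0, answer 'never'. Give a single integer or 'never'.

Answer: never

Derivation:
Processing events:
Start: stock = 7
  Event 1 (restock 8): 7 + 8 = 15
  Event 2 (adjust +6): 15 + 6 = 21
  Event 3 (restock 31): 21 + 31 = 52
  Event 4 (sale 18): sell min(18,52)=18. stock: 52 - 18 = 34. total_sold = 18
  Event 5 (restock 39): 34 + 39 = 73
  Event 6 (adjust -5): 73 + -5 = 68
  Event 7 (adjust -1): 68 + -1 = 67
  Event 8 (sale 4): sell min(4,67)=4. stock: 67 - 4 = 63. total_sold = 22
  Event 9 (sale 7): sell min(7,63)=7. stock: 63 - 7 = 56. total_sold = 29
  Event 10 (restock 20): 56 + 20 = 76
  Event 11 (sale 2): sell min(2,76)=2. stock: 76 - 2 = 74. total_sold = 31
  Event 12 (restock 24): 74 + 24 = 98
  Event 13 (sale 16): sell min(16,98)=16. stock: 98 - 16 = 82. total_sold = 47
  Event 14 (sale 22): sell min(22,82)=22. stock: 82 - 22 = 60. total_sold = 69
Final: stock = 60, total_sold = 69

Stock never reaches 0.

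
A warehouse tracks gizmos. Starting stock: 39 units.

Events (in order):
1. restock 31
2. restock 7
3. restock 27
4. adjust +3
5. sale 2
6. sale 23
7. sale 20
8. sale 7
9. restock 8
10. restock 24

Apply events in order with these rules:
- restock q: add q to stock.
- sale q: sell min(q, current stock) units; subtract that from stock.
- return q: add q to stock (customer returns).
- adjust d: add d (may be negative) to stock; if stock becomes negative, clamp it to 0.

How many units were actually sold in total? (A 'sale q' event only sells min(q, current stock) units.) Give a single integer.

Processing events:
Start: stock = 39
  Event 1 (restock 31): 39 + 31 = 70
  Event 2 (restock 7): 70 + 7 = 77
  Event 3 (restock 27): 77 + 27 = 104
  Event 4 (adjust +3): 104 + 3 = 107
  Event 5 (sale 2): sell min(2,107)=2. stock: 107 - 2 = 105. total_sold = 2
  Event 6 (sale 23): sell min(23,105)=23. stock: 105 - 23 = 82. total_sold = 25
  Event 7 (sale 20): sell min(20,82)=20. stock: 82 - 20 = 62. total_sold = 45
  Event 8 (sale 7): sell min(7,62)=7. stock: 62 - 7 = 55. total_sold = 52
  Event 9 (restock 8): 55 + 8 = 63
  Event 10 (restock 24): 63 + 24 = 87
Final: stock = 87, total_sold = 52

Answer: 52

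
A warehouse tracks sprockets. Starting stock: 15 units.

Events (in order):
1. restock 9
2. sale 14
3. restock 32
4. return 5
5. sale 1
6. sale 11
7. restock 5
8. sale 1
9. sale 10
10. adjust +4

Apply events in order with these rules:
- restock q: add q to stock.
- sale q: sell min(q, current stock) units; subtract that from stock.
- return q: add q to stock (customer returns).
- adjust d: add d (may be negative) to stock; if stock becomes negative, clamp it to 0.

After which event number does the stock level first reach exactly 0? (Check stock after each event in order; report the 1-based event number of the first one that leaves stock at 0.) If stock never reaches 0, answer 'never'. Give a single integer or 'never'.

Answer: never

Derivation:
Processing events:
Start: stock = 15
  Event 1 (restock 9): 15 + 9 = 24
  Event 2 (sale 14): sell min(14,24)=14. stock: 24 - 14 = 10. total_sold = 14
  Event 3 (restock 32): 10 + 32 = 42
  Event 4 (return 5): 42 + 5 = 47
  Event 5 (sale 1): sell min(1,47)=1. stock: 47 - 1 = 46. total_sold = 15
  Event 6 (sale 11): sell min(11,46)=11. stock: 46 - 11 = 35. total_sold = 26
  Event 7 (restock 5): 35 + 5 = 40
  Event 8 (sale 1): sell min(1,40)=1. stock: 40 - 1 = 39. total_sold = 27
  Event 9 (sale 10): sell min(10,39)=10. stock: 39 - 10 = 29. total_sold = 37
  Event 10 (adjust +4): 29 + 4 = 33
Final: stock = 33, total_sold = 37

Stock never reaches 0.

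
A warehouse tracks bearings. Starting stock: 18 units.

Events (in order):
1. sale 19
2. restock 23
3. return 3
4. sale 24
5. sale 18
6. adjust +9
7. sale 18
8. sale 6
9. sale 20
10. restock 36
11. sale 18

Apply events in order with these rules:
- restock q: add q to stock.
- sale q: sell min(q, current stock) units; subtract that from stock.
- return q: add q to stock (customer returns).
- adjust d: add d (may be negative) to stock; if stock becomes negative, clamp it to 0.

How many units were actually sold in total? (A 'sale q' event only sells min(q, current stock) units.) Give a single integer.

Processing events:
Start: stock = 18
  Event 1 (sale 19): sell min(19,18)=18. stock: 18 - 18 = 0. total_sold = 18
  Event 2 (restock 23): 0 + 23 = 23
  Event 3 (return 3): 23 + 3 = 26
  Event 4 (sale 24): sell min(24,26)=24. stock: 26 - 24 = 2. total_sold = 42
  Event 5 (sale 18): sell min(18,2)=2. stock: 2 - 2 = 0. total_sold = 44
  Event 6 (adjust +9): 0 + 9 = 9
  Event 7 (sale 18): sell min(18,9)=9. stock: 9 - 9 = 0. total_sold = 53
  Event 8 (sale 6): sell min(6,0)=0. stock: 0 - 0 = 0. total_sold = 53
  Event 9 (sale 20): sell min(20,0)=0. stock: 0 - 0 = 0. total_sold = 53
  Event 10 (restock 36): 0 + 36 = 36
  Event 11 (sale 18): sell min(18,36)=18. stock: 36 - 18 = 18. total_sold = 71
Final: stock = 18, total_sold = 71

Answer: 71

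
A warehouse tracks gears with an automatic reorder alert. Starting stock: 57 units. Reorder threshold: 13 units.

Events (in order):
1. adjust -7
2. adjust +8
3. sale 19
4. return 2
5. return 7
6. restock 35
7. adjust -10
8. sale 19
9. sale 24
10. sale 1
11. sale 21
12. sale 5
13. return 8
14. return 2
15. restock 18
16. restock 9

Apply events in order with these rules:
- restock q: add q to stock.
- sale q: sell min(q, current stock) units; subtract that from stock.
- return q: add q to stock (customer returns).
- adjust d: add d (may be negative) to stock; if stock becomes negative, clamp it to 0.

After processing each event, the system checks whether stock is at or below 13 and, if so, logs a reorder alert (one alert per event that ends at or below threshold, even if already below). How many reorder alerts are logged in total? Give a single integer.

Answer: 4

Derivation:
Processing events:
Start: stock = 57
  Event 1 (adjust -7): 57 + -7 = 50
  Event 2 (adjust +8): 50 + 8 = 58
  Event 3 (sale 19): sell min(19,58)=19. stock: 58 - 19 = 39. total_sold = 19
  Event 4 (return 2): 39 + 2 = 41
  Event 5 (return 7): 41 + 7 = 48
  Event 6 (restock 35): 48 + 35 = 83
  Event 7 (adjust -10): 83 + -10 = 73
  Event 8 (sale 19): sell min(19,73)=19. stock: 73 - 19 = 54. total_sold = 38
  Event 9 (sale 24): sell min(24,54)=24. stock: 54 - 24 = 30. total_sold = 62
  Event 10 (sale 1): sell min(1,30)=1. stock: 30 - 1 = 29. total_sold = 63
  Event 11 (sale 21): sell min(21,29)=21. stock: 29 - 21 = 8. total_sold = 84
  Event 12 (sale 5): sell min(5,8)=5. stock: 8 - 5 = 3. total_sold = 89
  Event 13 (return 8): 3 + 8 = 11
  Event 14 (return 2): 11 + 2 = 13
  Event 15 (restock 18): 13 + 18 = 31
  Event 16 (restock 9): 31 + 9 = 40
Final: stock = 40, total_sold = 89

Checking against threshold 13:
  After event 1: stock=50 > 13
  After event 2: stock=58 > 13
  After event 3: stock=39 > 13
  After event 4: stock=41 > 13
  After event 5: stock=48 > 13
  After event 6: stock=83 > 13
  After event 7: stock=73 > 13
  After event 8: stock=54 > 13
  After event 9: stock=30 > 13
  After event 10: stock=29 > 13
  After event 11: stock=8 <= 13 -> ALERT
  After event 12: stock=3 <= 13 -> ALERT
  After event 13: stock=11 <= 13 -> ALERT
  After event 14: stock=13 <= 13 -> ALERT
  After event 15: stock=31 > 13
  After event 16: stock=40 > 13
Alert events: [11, 12, 13, 14]. Count = 4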